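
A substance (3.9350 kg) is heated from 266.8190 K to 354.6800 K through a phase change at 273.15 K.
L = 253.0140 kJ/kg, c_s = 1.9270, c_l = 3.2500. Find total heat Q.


Q1 (sensible, solid) = 3.9350 * 1.9270 * 6.3310 = 48.0064 kJ
Q2 (latent) = 3.9350 * 253.0140 = 995.6101 kJ
Q3 (sensible, liquid) = 3.9350 * 3.2500 * 81.5300 = 1042.6668 kJ
Q_total = 2086.2832 kJ

2086.2832 kJ


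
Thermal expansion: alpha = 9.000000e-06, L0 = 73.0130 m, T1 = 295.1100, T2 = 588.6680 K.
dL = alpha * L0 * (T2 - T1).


dT = 293.5580 K
dL = 9.000000e-06 * 73.0130 * 293.5580 = 0.192902 m
L_final = 73.205902 m

dL = 0.192902 m


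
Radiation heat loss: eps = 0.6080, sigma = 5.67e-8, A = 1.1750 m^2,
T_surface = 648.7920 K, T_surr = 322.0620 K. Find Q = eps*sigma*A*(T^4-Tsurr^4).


T^4 = 1.7718e+11
Tsurr^4 = 1.0759e+10
Q = 0.6080 * 5.67e-8 * 1.1750 * 1.6642e+11 = 6741.2627 W

6741.2627 W


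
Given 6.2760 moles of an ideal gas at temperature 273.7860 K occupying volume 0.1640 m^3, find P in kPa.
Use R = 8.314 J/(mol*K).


P = nRT/V = 6.2760 * 8.314 * 273.7860 / 0.1640
= 14285.7877 / 0.1640 = 87108.4616 Pa = 87.1085 kPa

87.1085 kPa


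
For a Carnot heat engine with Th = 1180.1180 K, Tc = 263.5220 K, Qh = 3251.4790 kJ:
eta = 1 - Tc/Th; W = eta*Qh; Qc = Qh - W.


eta = 1 - 263.5220/1180.1180 = 0.7767
W = 0.7767 * 3251.4790 = 2525.4192 kJ
Qc = 3251.4790 - 2525.4192 = 726.0598 kJ

eta = 77.6699%, W = 2525.4192 kJ, Qc = 726.0598 kJ


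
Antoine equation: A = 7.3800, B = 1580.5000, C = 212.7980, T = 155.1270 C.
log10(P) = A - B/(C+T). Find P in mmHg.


C+T = 367.9250
B/(C+T) = 4.2957
log10(P) = 7.3800 - 4.2957 = 3.0843
P = 10^3.0843 = 1214.1925 mmHg

1214.1925 mmHg


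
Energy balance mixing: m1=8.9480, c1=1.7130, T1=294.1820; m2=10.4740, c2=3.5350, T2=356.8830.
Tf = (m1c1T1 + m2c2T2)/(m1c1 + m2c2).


num = 17723.0030
den = 52.3535
Tf = 338.5256 K

338.5256 K


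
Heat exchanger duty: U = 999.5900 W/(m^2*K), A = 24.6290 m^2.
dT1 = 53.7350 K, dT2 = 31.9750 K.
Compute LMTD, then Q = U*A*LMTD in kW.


LMTD = 41.9179 K
Q = 999.5900 * 24.6290 * 41.9179 = 1031972.2069 W = 1031.9722 kW

1031.9722 kW


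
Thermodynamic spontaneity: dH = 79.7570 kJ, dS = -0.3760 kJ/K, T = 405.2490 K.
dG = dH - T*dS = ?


T*dS = 405.2490 * -0.3760 = -152.3736 kJ
dG = 79.7570 + 152.3736 = 232.1306 kJ (non-spontaneous)

dG = 232.1306 kJ, non-spontaneous


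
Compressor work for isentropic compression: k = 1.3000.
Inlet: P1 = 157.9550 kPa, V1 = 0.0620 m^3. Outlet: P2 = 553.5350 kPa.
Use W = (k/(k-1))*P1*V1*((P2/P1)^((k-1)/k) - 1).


(k-1)/k = 0.2308
(P2/P1)^exp = 1.3356
W = 4.3333 * 157.9550 * 0.0620 * (1.3356 - 1) = 14.2424 kJ

14.2424 kJ


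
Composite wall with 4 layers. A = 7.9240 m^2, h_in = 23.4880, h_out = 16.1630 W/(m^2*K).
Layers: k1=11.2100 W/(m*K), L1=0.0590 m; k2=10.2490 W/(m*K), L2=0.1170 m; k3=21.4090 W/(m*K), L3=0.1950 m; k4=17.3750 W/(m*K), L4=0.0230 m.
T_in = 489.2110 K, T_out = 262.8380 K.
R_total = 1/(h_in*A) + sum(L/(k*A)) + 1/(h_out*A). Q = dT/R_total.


R_conv_in = 1/(23.4880*7.9240) = 0.0054
R_1 = 0.0590/(11.2100*7.9240) = 0.0007
R_2 = 0.1170/(10.2490*7.9240) = 0.0014
R_3 = 0.1950/(21.4090*7.9240) = 0.0011
R_4 = 0.0230/(17.3750*7.9240) = 0.0002
R_conv_out = 1/(16.1630*7.9240) = 0.0078
R_total = 0.0166 K/W
Q = 226.3730 / 0.0166 = 13635.1448 W

R_total = 0.0166 K/W, Q = 13635.1448 W


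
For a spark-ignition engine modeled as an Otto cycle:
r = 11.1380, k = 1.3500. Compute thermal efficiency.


r^(k-1) = 2.3248
eta = 1 - 1/2.3248 = 0.5699 = 56.9852%

56.9852%


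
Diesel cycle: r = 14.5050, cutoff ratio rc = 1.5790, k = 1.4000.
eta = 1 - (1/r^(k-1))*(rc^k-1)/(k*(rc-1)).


r^(k-1) = 2.9148
rc^k = 1.8955
eta = 0.6210 = 62.0968%

62.0968%


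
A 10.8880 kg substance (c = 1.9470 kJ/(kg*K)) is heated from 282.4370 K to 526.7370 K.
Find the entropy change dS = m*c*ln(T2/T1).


T2/T1 = 1.8650
ln(T2/T1) = 0.6232
dS = 10.8880 * 1.9470 * 0.6232 = 13.2121 kJ/K

13.2121 kJ/K


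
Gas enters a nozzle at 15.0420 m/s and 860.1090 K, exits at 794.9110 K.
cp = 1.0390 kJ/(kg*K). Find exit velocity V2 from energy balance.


dT = 65.1980 K
2*cp*1000*dT = 135481.4440
V1^2 = 226.2618
V2 = sqrt(135707.7058) = 368.3853 m/s

368.3853 m/s


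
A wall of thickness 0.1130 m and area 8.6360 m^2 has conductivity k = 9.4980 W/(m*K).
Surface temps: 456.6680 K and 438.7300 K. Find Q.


dT = 17.9380 K
Q = 9.4980 * 8.6360 * 17.9380 / 0.1130 = 13020.8812 W

13020.8812 W


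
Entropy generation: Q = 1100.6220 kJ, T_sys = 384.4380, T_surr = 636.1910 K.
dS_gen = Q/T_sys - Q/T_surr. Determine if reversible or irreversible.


dS_sys = 1100.6220/384.4380 = 2.8629 kJ/K
dS_surr = -1100.6220/636.1910 = -1.7300 kJ/K
dS_gen = 2.8629 - 1.7300 = 1.1329 kJ/K (irreversible)

dS_gen = 1.1329 kJ/K, irreversible


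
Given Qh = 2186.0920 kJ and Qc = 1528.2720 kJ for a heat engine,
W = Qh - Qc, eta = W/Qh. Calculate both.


W = 2186.0920 - 1528.2720 = 657.8200 kJ
eta = 657.8200 / 2186.0920 = 0.3009 = 30.0911%

W = 657.8200 kJ, eta = 30.0911%


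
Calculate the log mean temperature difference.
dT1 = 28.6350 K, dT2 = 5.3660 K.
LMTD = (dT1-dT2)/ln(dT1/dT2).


dT1/dT2 = 5.3364
ln(dT1/dT2) = 1.6745
LMTD = 23.2690 / 1.6745 = 13.8957 K

13.8957 K


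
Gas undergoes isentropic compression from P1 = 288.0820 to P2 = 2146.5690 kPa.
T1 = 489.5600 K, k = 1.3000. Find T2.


(k-1)/k = 0.2308
(P2/P1)^exp = 1.5896
T2 = 489.5600 * 1.5896 = 778.1969 K

778.1969 K


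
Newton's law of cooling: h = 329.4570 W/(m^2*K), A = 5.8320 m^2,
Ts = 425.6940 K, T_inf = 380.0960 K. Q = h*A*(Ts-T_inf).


dT = 45.5980 K
Q = 329.4570 * 5.8320 * 45.5980 = 87611.6882 W

87611.6882 W


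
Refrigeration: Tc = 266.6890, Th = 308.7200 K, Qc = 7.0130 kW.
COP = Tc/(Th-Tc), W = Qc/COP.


COP = 266.6890 / 42.0310 = 6.3451
W = 7.0130 / 6.3451 = 1.1053 kW

COP = 6.3451, W = 1.1053 kW


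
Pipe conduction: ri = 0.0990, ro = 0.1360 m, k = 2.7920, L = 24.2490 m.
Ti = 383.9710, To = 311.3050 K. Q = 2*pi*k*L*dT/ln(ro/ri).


dT = 72.6660 K
ln(ro/ri) = 0.3175
Q = 2*pi*2.7920*24.2490*72.6660 / 0.3175 = 97348.3780 W

97348.3780 W


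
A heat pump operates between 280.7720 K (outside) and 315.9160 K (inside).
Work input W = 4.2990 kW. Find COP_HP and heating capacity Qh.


COP = 315.9160 / 35.1440 = 8.9892
Qh = 8.9892 * 4.2990 = 38.6445 kW

COP = 8.9892, Qh = 38.6445 kW


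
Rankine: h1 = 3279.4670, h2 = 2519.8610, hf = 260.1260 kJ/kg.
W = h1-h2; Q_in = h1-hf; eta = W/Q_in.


W = 759.6060 kJ/kg
Q_in = 3019.3410 kJ/kg
eta = 0.2516 = 25.1580%

eta = 25.1580%


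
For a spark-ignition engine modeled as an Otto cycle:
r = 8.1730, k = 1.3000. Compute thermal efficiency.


r^(k-1) = 1.8781
eta = 1 - 1/1.8781 = 0.4675 = 46.7542%

46.7542%


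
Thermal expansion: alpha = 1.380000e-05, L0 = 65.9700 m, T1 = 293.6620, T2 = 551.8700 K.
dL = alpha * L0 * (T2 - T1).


dT = 258.2080 K
dL = 1.380000e-05 * 65.9700 * 258.2080 = 0.235069 m
L_final = 66.205069 m

dL = 0.235069 m


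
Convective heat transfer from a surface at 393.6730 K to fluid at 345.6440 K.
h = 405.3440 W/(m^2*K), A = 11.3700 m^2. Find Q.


dT = 48.0290 K
Q = 405.3440 * 11.3700 * 48.0290 = 221354.1955 W

221354.1955 W


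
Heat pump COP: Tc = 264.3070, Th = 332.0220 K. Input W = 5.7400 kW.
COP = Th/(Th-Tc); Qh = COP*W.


COP = 332.0220 / 67.7150 = 4.9032
Qh = 4.9032 * 5.7400 = 28.1445 kW

COP = 4.9032, Qh = 28.1445 kW


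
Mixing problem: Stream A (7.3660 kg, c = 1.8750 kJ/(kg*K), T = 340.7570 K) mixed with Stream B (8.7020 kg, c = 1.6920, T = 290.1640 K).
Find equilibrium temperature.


num = 8978.5922
den = 28.5350
Tf = 314.6515 K

314.6515 K


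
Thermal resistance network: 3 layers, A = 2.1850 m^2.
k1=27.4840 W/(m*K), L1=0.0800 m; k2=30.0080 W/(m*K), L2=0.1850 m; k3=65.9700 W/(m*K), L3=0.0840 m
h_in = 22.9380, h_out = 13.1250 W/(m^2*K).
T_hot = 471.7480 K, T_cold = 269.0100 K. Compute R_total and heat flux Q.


R_conv_in = 1/(22.9380*2.1850) = 0.0200
R_1 = 0.0800/(27.4840*2.1850) = 0.0013
R_2 = 0.1850/(30.0080*2.1850) = 0.0028
R_3 = 0.0840/(65.9700*2.1850) = 0.0006
R_conv_out = 1/(13.1250*2.1850) = 0.0349
R_total = 0.0596 K/W
Q = 202.7380 / 0.0596 = 3404.0133 W

R_total = 0.0596 K/W, Q = 3404.0133 W


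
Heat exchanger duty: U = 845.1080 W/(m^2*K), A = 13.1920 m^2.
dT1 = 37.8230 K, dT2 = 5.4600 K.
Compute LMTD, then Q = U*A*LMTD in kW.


LMTD = 16.7210 K
Q = 845.1080 * 13.1920 * 16.7210 = 186416.9938 W = 186.4170 kW

186.4170 kW


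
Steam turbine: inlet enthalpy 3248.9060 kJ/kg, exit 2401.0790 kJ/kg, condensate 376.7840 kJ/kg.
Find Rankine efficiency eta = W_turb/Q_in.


W = 847.8270 kJ/kg
Q_in = 2872.1220 kJ/kg
eta = 0.2952 = 29.5192%

eta = 29.5192%


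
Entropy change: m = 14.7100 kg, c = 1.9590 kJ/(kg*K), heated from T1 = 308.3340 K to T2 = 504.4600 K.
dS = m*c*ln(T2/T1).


T2/T1 = 1.6361
ln(T2/T1) = 0.4923
dS = 14.7100 * 1.9590 * 0.4923 = 14.1867 kJ/K

14.1867 kJ/K


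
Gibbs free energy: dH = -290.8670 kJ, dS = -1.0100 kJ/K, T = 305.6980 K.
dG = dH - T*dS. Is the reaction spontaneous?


T*dS = 305.6980 * -1.0100 = -308.7550 kJ
dG = -290.8670 + 308.7550 = 17.8880 kJ (non-spontaneous)

dG = 17.8880 kJ, non-spontaneous


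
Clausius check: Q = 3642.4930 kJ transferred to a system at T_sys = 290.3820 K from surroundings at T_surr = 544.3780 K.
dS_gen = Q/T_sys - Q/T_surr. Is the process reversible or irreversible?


dS_sys = 3642.4930/290.3820 = 12.5438 kJ/K
dS_surr = -3642.4930/544.3780 = -6.6911 kJ/K
dS_gen = 12.5438 - 6.6911 = 5.8527 kJ/K (irreversible)

dS_gen = 5.8527 kJ/K, irreversible


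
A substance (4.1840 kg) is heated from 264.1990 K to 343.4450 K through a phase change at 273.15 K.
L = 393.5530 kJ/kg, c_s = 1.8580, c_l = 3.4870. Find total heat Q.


Q1 (sensible, solid) = 4.1840 * 1.8580 * 8.9510 = 69.5839 kJ
Q2 (latent) = 4.1840 * 393.5530 = 1646.6258 kJ
Q3 (sensible, liquid) = 4.1840 * 3.4870 * 70.2950 = 1025.5765 kJ
Q_total = 2741.7862 kJ

2741.7862 kJ


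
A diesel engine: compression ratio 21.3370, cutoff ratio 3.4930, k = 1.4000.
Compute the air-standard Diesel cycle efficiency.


r^(k-1) = 3.4014
rc^k = 5.7607
eta = 0.5990 = 59.8976%

59.8976%


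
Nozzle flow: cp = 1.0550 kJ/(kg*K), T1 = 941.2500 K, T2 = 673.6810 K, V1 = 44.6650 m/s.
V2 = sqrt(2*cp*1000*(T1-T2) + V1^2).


dT = 267.5690 K
2*cp*1000*dT = 564570.5900
V1^2 = 1994.9622
V2 = sqrt(566565.5522) = 752.7055 m/s

752.7055 m/s


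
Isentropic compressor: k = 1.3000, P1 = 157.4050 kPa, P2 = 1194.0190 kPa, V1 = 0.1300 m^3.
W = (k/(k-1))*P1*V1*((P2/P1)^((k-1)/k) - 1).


(k-1)/k = 0.2308
(P2/P1)^exp = 1.5962
W = 4.3333 * 157.4050 * 0.1300 * (1.5962 - 1) = 52.8620 kJ

52.8620 kJ


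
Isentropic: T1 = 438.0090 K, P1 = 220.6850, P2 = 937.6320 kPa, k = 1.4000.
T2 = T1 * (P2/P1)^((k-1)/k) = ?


(k-1)/k = 0.2857
(P2/P1)^exp = 1.5118
T2 = 438.0090 * 1.5118 = 662.1948 K

662.1948 K


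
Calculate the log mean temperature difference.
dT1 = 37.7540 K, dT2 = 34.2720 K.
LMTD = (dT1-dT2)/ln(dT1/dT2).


dT1/dT2 = 1.1016
ln(dT1/dT2) = 0.0968
LMTD = 3.4820 / 0.0968 = 35.9849 K

35.9849 K


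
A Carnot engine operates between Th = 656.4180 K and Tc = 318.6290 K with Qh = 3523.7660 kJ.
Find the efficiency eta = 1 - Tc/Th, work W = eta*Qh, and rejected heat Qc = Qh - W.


eta = 1 - 318.6290/656.4180 = 0.5146
W = 0.5146 * 3523.7660 = 1813.3101 kJ
Qc = 3523.7660 - 1813.3101 = 1710.4559 kJ

eta = 51.4594%, W = 1813.3101 kJ, Qc = 1710.4559 kJ


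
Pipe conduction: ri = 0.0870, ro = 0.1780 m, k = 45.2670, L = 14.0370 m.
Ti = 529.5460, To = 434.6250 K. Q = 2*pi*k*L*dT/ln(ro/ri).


dT = 94.9210 K
ln(ro/ri) = 0.7159
Q = 2*pi*45.2670*14.0370*94.9210 / 0.7159 = 529371.7098 W

529371.7098 W


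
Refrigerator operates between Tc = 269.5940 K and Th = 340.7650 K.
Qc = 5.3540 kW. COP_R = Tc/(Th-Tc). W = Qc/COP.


COP = 269.5940 / 71.1710 = 3.7880
W = 5.3540 / 3.7880 = 1.4134 kW

COP = 3.7880, W = 1.4134 kW


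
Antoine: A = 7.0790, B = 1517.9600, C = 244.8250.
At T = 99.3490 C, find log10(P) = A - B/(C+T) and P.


C+T = 344.1740
B/(C+T) = 4.4104
log10(P) = 7.0790 - 4.4104 = 2.6686
P = 10^2.6686 = 466.1830 mmHg

466.1830 mmHg


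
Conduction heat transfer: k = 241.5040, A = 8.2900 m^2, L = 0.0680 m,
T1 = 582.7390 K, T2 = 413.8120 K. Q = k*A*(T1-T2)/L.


dT = 168.9270 K
Q = 241.5040 * 8.2900 * 168.9270 / 0.0680 = 4973578.9421 W

4973578.9421 W


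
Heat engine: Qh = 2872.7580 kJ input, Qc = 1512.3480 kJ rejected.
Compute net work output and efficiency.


W = 2872.7580 - 1512.3480 = 1360.4100 kJ
eta = 1360.4100 / 2872.7580 = 0.4736 = 47.3555%

W = 1360.4100 kJ, eta = 47.3555%


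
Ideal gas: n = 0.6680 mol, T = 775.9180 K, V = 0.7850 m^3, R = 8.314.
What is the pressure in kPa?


P = nRT/V = 0.6680 * 8.314 * 775.9180 / 0.7850
= 4309.2561 / 0.7850 = 5489.4983 Pa = 5.4895 kPa

5.4895 kPa


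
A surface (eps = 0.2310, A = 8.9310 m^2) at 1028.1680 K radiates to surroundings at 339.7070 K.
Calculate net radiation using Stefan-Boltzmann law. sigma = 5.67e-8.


T^4 = 1.1175e+12
Tsurr^4 = 1.3317e+10
Q = 0.2310 * 5.67e-8 * 8.9310 * 1.1042e+12 = 129165.0307 W

129165.0307 W


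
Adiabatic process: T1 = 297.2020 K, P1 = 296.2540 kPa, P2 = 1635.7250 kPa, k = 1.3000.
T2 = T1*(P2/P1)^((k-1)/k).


(k-1)/k = 0.2308
(P2/P1)^exp = 1.4833
T2 = 297.2020 * 1.4833 = 440.8523 K

440.8523 K


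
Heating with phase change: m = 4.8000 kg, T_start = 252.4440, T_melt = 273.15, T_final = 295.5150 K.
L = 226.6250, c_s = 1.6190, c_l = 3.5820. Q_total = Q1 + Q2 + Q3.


Q1 (sensible, solid) = 4.8000 * 1.6190 * 20.7060 = 160.9105 kJ
Q2 (latent) = 4.8000 * 226.6250 = 1087.8000 kJ
Q3 (sensible, liquid) = 4.8000 * 3.5820 * 22.3650 = 384.5349 kJ
Q_total = 1633.2453 kJ

1633.2453 kJ


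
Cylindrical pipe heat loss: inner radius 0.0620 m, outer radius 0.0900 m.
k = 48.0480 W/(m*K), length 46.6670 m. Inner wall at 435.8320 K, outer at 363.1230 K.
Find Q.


dT = 72.7090 K
ln(ro/ri) = 0.3727
Q = 2*pi*48.0480*46.6670*72.7090 / 0.3727 = 2748670.2714 W

2748670.2714 W


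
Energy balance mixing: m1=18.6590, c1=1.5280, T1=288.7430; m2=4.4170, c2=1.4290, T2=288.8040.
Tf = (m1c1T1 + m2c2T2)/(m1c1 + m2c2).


num = 10055.2378
den = 34.8228
Tf = 288.7541 K

288.7541 K


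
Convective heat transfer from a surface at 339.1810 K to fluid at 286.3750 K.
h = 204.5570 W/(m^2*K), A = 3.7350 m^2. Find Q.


dT = 52.8060 K
Q = 204.5570 * 3.7350 * 52.8060 = 40344.8610 W

40344.8610 W


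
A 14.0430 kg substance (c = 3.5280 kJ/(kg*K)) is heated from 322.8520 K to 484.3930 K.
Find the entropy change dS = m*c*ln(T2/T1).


T2/T1 = 1.5004
ln(T2/T1) = 0.4057
dS = 14.0430 * 3.5280 * 0.4057 = 20.1000 kJ/K

20.1000 kJ/K


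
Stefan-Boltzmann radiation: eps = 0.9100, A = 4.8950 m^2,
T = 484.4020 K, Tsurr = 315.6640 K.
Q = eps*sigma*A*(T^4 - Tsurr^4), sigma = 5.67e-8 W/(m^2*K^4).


T^4 = 5.5058e+10
Tsurr^4 = 9.9289e+09
Q = 0.9100 * 5.67e-8 * 4.8950 * 4.5130e+10 = 11398.2459 W

11398.2459 W


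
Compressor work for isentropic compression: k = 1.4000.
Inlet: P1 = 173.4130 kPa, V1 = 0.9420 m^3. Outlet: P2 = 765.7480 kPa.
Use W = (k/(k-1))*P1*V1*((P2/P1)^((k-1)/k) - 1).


(k-1)/k = 0.2857
(P2/P1)^exp = 1.5286
W = 3.5000 * 173.4130 * 0.9420 * (1.5286 - 1) = 302.2092 kJ

302.2092 kJ


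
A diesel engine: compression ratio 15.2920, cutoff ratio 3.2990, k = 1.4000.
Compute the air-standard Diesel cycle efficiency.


r^(k-1) = 2.9770
rc^k = 5.3178
eta = 0.5494 = 54.9377%

54.9377%


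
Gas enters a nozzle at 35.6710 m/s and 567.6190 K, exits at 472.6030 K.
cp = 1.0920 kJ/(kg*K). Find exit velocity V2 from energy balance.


dT = 95.0160 K
2*cp*1000*dT = 207514.9440
V1^2 = 1272.4202
V2 = sqrt(208787.3642) = 456.9326 m/s

456.9326 m/s


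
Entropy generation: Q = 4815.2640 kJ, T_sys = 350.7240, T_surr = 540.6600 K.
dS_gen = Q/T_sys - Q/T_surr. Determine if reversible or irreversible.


dS_sys = 4815.2640/350.7240 = 13.7295 kJ/K
dS_surr = -4815.2640/540.6600 = -8.9063 kJ/K
dS_gen = 13.7295 - 8.9063 = 4.8232 kJ/K (irreversible)

dS_gen = 4.8232 kJ/K, irreversible


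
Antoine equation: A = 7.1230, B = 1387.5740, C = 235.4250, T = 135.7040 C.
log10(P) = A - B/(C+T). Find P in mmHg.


C+T = 371.1290
B/(C+T) = 3.7388
log10(P) = 7.1230 - 3.7388 = 3.3842
P = 10^3.3842 = 2422.1909 mmHg

2422.1909 mmHg


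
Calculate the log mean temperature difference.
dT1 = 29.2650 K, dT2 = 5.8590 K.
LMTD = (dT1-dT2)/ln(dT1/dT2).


dT1/dT2 = 4.9949
ln(dT1/dT2) = 1.6084
LMTD = 23.4060 / 1.6084 = 14.5522 K

14.5522 K


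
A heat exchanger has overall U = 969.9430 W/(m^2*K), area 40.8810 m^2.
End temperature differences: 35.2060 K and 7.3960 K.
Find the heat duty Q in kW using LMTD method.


LMTD = 17.8238 K
Q = 969.9430 * 40.8810 * 17.8238 = 706751.8400 W = 706.7518 kW

706.7518 kW


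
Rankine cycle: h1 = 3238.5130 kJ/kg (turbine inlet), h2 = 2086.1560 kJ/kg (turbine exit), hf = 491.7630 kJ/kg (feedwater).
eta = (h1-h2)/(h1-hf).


W = 1152.3570 kJ/kg
Q_in = 2746.7500 kJ/kg
eta = 0.4195 = 41.9535%

eta = 41.9535%


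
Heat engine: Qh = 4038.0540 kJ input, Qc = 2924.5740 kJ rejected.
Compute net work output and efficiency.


W = 4038.0540 - 2924.5740 = 1113.4800 kJ
eta = 1113.4800 / 4038.0540 = 0.2757 = 27.5747%

W = 1113.4800 kJ, eta = 27.5747%


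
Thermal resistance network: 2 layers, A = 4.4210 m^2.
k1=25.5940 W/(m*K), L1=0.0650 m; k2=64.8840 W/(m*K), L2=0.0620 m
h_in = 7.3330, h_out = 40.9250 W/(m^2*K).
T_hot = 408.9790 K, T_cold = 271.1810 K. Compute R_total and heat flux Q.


R_conv_in = 1/(7.3330*4.4210) = 0.0308
R_1 = 0.0650/(25.5940*4.4210) = 0.0006
R_2 = 0.0620/(64.8840*4.4210) = 0.0002
R_conv_out = 1/(40.9250*4.4210) = 0.0055
R_total = 0.0372 K/W
Q = 137.7980 / 0.0372 = 3707.8820 W

R_total = 0.0372 K/W, Q = 3707.8820 W


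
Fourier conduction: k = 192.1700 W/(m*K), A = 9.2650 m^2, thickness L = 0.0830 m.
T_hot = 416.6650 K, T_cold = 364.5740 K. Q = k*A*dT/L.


dT = 52.0910 K
Q = 192.1700 * 9.2650 * 52.0910 / 0.0830 = 1117417.8796 W

1117417.8796 W


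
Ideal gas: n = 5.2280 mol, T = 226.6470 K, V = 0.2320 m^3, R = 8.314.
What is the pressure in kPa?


P = nRT/V = 5.2280 * 8.314 * 226.6470 / 0.2320
= 9851.3460 / 0.2320 = 42462.6984 Pa = 42.4627 kPa

42.4627 kPa


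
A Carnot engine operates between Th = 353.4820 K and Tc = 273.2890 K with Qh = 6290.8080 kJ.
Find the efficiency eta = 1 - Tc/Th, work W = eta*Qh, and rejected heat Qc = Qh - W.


eta = 1 - 273.2890/353.4820 = 0.2269
W = 0.2269 * 6290.8080 = 1427.1696 kJ
Qc = 6290.8080 - 1427.1696 = 4863.6384 kJ

eta = 22.6866%, W = 1427.1696 kJ, Qc = 4863.6384 kJ


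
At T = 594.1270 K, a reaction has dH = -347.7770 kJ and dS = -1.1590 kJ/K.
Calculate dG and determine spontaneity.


T*dS = 594.1270 * -1.1590 = -688.5932 kJ
dG = -347.7770 + 688.5932 = 340.8162 kJ (non-spontaneous)

dG = 340.8162 kJ, non-spontaneous


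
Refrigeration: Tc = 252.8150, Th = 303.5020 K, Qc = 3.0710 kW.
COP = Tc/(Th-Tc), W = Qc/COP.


COP = 252.8150 / 50.6870 = 4.9878
W = 3.0710 / 4.9878 = 0.6157 kW

COP = 4.9878, W = 0.6157 kW


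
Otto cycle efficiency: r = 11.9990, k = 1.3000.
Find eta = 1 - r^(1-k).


r^(k-1) = 2.1074
eta = 1 - 1/2.1074 = 0.5255 = 52.5478%

52.5478%


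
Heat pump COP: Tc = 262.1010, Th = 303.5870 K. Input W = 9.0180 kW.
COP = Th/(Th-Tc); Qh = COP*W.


COP = 303.5870 / 41.4860 = 7.3178
Qh = 7.3178 * 9.0180 = 65.9921 kW

COP = 7.3178, Qh = 65.9921 kW


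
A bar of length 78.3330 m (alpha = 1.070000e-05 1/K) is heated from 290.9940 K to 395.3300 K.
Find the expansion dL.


dT = 104.3360 K
dL = 1.070000e-05 * 78.3330 * 104.3360 = 0.087451 m
L_final = 78.420451 m

dL = 0.087451 m


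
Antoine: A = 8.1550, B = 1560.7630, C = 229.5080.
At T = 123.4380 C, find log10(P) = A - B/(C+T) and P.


C+T = 352.9460
B/(C+T) = 4.4221
log10(P) = 8.1550 - 4.4221 = 3.7329
P = 10^3.7329 = 5406.2808 mmHg

5406.2808 mmHg


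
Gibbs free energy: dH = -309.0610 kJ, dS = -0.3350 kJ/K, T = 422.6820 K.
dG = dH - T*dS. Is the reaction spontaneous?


T*dS = 422.6820 * -0.3350 = -141.5985 kJ
dG = -309.0610 + 141.5985 = -167.4625 kJ (spontaneous)

dG = -167.4625 kJ, spontaneous


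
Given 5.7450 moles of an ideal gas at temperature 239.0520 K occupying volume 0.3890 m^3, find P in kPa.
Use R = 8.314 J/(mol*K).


P = nRT/V = 5.7450 * 8.314 * 239.0520 / 0.3890
= 11418.0630 / 0.3890 = 29352.3470 Pa = 29.3523 kPa

29.3523 kPa


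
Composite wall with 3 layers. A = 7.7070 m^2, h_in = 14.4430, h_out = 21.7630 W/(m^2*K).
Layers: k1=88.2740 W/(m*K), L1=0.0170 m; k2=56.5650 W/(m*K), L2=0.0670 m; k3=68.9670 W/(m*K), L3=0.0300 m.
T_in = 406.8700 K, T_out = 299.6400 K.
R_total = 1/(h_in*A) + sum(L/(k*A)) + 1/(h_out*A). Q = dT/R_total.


R_conv_in = 1/(14.4430*7.7070) = 0.0090
R_1 = 0.0170/(88.2740*7.7070) = 2.4988e-05
R_2 = 0.0670/(56.5650*7.7070) = 0.0002
R_3 = 0.0300/(68.9670*7.7070) = 5.6441e-05
R_conv_out = 1/(21.7630*7.7070) = 0.0060
R_total = 0.0152 K/W
Q = 107.2300 / 0.0152 = 7063.4754 W

R_total = 0.0152 K/W, Q = 7063.4754 W


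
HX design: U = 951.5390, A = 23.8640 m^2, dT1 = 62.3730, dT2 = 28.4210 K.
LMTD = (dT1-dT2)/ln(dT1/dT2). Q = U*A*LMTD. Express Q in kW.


LMTD = 43.1957 K
Q = 951.5390 * 23.8640 * 43.1957 = 980867.4879 W = 980.8675 kW

980.8675 kW


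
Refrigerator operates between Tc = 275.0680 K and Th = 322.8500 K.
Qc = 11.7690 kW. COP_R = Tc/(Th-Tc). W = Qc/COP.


COP = 275.0680 / 47.7820 = 5.7567
W = 11.7690 / 5.7567 = 2.0444 kW

COP = 5.7567, W = 2.0444 kW


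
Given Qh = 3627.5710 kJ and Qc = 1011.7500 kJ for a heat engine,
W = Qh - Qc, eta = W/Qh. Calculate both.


W = 3627.5710 - 1011.7500 = 2615.8210 kJ
eta = 2615.8210 / 3627.5710 = 0.7211 = 72.1094%

W = 2615.8210 kJ, eta = 72.1094%


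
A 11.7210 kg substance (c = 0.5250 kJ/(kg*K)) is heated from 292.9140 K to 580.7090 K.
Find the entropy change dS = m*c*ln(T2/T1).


T2/T1 = 1.9825
ln(T2/T1) = 0.6844
dS = 11.7210 * 0.5250 * 0.6844 = 4.2113 kJ/K

4.2113 kJ/K


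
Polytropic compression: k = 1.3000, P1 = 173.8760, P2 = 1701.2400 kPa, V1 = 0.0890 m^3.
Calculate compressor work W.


(k-1)/k = 0.2308
(P2/P1)^exp = 1.6927
W = 4.3333 * 173.8760 * 0.0890 * (1.6927 - 1) = 46.4520 kJ

46.4520 kJ


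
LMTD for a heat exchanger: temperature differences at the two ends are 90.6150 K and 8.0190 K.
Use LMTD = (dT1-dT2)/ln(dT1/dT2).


dT1/dT2 = 11.3000
ln(dT1/dT2) = 2.4248
LMTD = 82.5960 / 2.4248 = 34.0629 K

34.0629 K


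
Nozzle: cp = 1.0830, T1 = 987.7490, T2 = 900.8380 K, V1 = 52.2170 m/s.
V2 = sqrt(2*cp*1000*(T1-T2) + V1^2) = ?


dT = 86.9110 K
2*cp*1000*dT = 188249.2260
V1^2 = 2726.6151
V2 = sqrt(190975.8411) = 437.0078 m/s

437.0078 m/s


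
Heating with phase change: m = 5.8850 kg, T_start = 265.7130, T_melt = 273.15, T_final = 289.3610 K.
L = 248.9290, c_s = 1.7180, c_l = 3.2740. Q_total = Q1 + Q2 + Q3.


Q1 (sensible, solid) = 5.8850 * 1.7180 * 7.4370 = 75.1913 kJ
Q2 (latent) = 5.8850 * 248.9290 = 1464.9472 kJ
Q3 (sensible, liquid) = 5.8850 * 3.2740 * 16.2110 = 312.3453 kJ
Q_total = 1852.4837 kJ

1852.4837 kJ


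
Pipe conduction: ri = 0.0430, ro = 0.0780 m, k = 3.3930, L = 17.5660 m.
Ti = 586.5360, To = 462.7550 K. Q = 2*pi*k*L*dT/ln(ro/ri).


dT = 123.7810 K
ln(ro/ri) = 0.5955
Q = 2*pi*3.3930*17.5660*123.7810 / 0.5955 = 77839.9368 W

77839.9368 W


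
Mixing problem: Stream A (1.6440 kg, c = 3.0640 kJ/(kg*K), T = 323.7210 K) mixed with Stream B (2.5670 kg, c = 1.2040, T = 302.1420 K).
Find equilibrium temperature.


num = 2564.4732
den = 8.1279
Tf = 315.5155 K

315.5155 K


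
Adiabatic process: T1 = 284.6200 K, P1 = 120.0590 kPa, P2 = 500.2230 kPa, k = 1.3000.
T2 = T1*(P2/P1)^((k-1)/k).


(k-1)/k = 0.2308
(P2/P1)^exp = 1.3900
T2 = 284.6200 * 1.3900 = 395.6298 K

395.6298 K


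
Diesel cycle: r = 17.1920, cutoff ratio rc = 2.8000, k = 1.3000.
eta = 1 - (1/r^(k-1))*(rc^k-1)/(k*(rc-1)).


r^(k-1) = 2.3475
rc^k = 3.8133
eta = 0.4878 = 48.7837%

48.7837%


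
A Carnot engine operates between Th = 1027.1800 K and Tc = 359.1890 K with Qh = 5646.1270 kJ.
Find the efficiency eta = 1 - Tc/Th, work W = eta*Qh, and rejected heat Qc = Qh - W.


eta = 1 - 359.1890/1027.1800 = 0.6503
W = 0.6503 * 5646.1270 = 3671.7635 kJ
Qc = 5646.1270 - 3671.7635 = 1974.3635 kJ

eta = 65.0315%, W = 3671.7635 kJ, Qc = 1974.3635 kJ


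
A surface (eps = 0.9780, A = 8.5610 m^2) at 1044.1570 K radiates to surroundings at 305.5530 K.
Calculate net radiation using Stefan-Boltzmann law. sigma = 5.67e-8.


T^4 = 1.1887e+12
Tsurr^4 = 8.7166e+09
Q = 0.9780 * 5.67e-8 * 8.5610 * 1.1800e+12 = 560161.4310 W

560161.4310 W


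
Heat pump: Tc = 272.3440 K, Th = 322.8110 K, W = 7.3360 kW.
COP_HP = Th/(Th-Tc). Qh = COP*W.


COP = 322.8110 / 50.4670 = 6.3965
Qh = 6.3965 * 7.3360 = 46.9246 kW

COP = 6.3965, Qh = 46.9246 kW


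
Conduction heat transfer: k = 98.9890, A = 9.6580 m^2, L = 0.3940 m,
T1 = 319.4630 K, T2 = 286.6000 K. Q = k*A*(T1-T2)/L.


dT = 32.8630 K
Q = 98.9890 * 9.6580 * 32.8630 / 0.3940 = 79741.6326 W

79741.6326 W


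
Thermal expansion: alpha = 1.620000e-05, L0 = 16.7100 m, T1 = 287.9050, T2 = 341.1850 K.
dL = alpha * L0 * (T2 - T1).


dT = 53.2800 K
dL = 1.620000e-05 * 16.7100 * 53.2800 = 0.014423 m
L_final = 16.724423 m

dL = 0.014423 m


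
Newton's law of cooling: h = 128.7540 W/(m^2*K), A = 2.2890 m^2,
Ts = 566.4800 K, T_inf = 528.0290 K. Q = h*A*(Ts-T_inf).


dT = 38.4510 K
Q = 128.7540 * 2.2890 * 38.4510 = 11332.1982 W

11332.1982 W


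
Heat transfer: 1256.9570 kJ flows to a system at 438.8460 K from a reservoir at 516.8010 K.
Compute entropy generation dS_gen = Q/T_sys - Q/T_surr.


dS_sys = 1256.9570/438.8460 = 2.8642 kJ/K
dS_surr = -1256.9570/516.8010 = -2.4322 kJ/K
dS_gen = 2.8642 - 2.4322 = 0.4320 kJ/K (irreversible)

dS_gen = 0.4320 kJ/K, irreversible


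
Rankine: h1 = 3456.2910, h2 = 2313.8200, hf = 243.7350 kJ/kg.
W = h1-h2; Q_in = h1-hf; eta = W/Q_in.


W = 1142.4710 kJ/kg
Q_in = 3212.5560 kJ/kg
eta = 0.3556 = 35.5627%

eta = 35.5627%


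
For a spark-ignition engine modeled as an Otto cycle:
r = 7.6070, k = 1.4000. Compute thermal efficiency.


r^(k-1) = 2.2516
eta = 1 - 1/2.2516 = 0.5559 = 55.5865%

55.5865%


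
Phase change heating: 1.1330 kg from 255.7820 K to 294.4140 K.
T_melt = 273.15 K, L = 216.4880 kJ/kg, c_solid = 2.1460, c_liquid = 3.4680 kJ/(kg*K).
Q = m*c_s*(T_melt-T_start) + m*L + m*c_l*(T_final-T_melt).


Q1 (sensible, solid) = 1.1330 * 2.1460 * 17.3680 = 42.2289 kJ
Q2 (latent) = 1.1330 * 216.4880 = 245.2809 kJ
Q3 (sensible, liquid) = 1.1330 * 3.4680 * 21.2640 = 83.5514 kJ
Q_total = 371.0612 kJ

371.0612 kJ


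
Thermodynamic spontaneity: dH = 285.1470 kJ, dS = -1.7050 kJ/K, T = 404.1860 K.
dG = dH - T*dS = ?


T*dS = 404.1860 * -1.7050 = -689.1371 kJ
dG = 285.1470 + 689.1371 = 974.2841 kJ (non-spontaneous)

dG = 974.2841 kJ, non-spontaneous


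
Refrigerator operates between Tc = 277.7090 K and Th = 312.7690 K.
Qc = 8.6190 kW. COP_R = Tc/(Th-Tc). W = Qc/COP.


COP = 277.7090 / 35.0600 = 7.9210
W = 8.6190 / 7.9210 = 1.0881 kW

COP = 7.9210, W = 1.0881 kW


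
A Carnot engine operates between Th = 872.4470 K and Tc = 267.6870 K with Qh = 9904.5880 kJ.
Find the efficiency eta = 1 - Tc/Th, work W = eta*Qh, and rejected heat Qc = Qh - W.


eta = 1 - 267.6870/872.4470 = 0.6932
W = 0.6932 * 9904.5880 = 6865.6304 kJ
Qc = 9904.5880 - 6865.6304 = 3038.9576 kJ

eta = 69.3177%, W = 6865.6304 kJ, Qc = 3038.9576 kJ


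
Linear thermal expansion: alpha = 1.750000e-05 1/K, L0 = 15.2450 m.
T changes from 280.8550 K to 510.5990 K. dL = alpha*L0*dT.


dT = 229.7440 K
dL = 1.750000e-05 * 15.2450 * 229.7440 = 0.061293 m
L_final = 15.306293 m

dL = 0.061293 m


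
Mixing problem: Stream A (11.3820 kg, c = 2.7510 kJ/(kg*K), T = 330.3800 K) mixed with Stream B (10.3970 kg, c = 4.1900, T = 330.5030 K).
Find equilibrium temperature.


num = 24742.6639
den = 74.8753
Tf = 330.4516 K

330.4516 K


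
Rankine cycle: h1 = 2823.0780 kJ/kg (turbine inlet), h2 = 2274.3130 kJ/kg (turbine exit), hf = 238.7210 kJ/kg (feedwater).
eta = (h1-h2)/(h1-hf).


W = 548.7650 kJ/kg
Q_in = 2584.3570 kJ/kg
eta = 0.2123 = 21.2341%

eta = 21.2341%


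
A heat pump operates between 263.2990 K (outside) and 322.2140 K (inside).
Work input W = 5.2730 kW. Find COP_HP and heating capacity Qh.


COP = 322.2140 / 58.9150 = 5.4691
Qh = 5.4691 * 5.2730 = 28.8387 kW

COP = 5.4691, Qh = 28.8387 kW


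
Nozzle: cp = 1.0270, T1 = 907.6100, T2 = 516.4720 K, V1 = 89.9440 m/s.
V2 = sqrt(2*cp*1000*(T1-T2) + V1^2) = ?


dT = 391.1380 K
2*cp*1000*dT = 803397.4520
V1^2 = 8089.9231
V2 = sqrt(811487.3751) = 900.8259 m/s

900.8259 m/s


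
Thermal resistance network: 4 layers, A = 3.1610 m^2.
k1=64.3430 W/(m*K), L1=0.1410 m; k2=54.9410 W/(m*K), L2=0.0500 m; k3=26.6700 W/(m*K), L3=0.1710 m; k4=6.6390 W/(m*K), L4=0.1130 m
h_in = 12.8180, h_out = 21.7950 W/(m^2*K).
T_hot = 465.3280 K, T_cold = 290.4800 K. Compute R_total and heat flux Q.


R_conv_in = 1/(12.8180*3.1610) = 0.0247
R_1 = 0.1410/(64.3430*3.1610) = 0.0007
R_2 = 0.0500/(54.9410*3.1610) = 0.0003
R_3 = 0.1710/(26.6700*3.1610) = 0.0020
R_4 = 0.1130/(6.6390*3.1610) = 0.0054
R_conv_out = 1/(21.7950*3.1610) = 0.0145
R_total = 0.0476 K/W
Q = 174.8480 / 0.0476 = 3674.0695 W

R_total = 0.0476 K/W, Q = 3674.0695 W


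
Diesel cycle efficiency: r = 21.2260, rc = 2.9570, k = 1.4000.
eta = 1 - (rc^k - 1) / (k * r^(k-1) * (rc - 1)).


r^(k-1) = 3.3943
rc^k = 4.5624
eta = 0.6169 = 61.6933%

61.6933%


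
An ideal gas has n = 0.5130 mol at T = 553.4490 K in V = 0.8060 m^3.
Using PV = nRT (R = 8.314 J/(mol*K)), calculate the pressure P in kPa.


P = nRT/V = 0.5130 * 8.314 * 553.4490 / 0.8060
= 2360.5054 / 0.8060 = 2928.6667 Pa = 2.9287 kPa

2.9287 kPa


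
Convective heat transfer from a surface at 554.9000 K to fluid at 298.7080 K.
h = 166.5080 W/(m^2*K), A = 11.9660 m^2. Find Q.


dT = 256.1920 K
Q = 166.5080 * 11.9660 * 256.1920 = 510445.8378 W

510445.8378 W


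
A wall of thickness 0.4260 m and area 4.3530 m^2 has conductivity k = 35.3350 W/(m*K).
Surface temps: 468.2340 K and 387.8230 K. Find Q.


dT = 80.4110 K
Q = 35.3350 * 4.3530 * 80.4110 / 0.4260 = 29033.5156 W

29033.5156 W


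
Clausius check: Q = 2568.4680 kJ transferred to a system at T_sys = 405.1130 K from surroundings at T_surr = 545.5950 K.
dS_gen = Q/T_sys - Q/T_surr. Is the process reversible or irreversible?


dS_sys = 2568.4680/405.1130 = 6.3401 kJ/K
dS_surr = -2568.4680/545.5950 = -4.7076 kJ/K
dS_gen = 6.3401 - 4.7076 = 1.6325 kJ/K (irreversible)

dS_gen = 1.6325 kJ/K, irreversible


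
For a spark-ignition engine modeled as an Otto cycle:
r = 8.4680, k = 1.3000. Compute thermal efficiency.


r^(k-1) = 1.8982
eta = 1 - 1/1.8982 = 0.4732 = 47.3176%

47.3176%


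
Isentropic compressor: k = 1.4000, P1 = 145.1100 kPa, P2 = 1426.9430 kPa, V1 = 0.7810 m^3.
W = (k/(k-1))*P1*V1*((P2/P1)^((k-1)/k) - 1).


(k-1)/k = 0.2857
(P2/P1)^exp = 1.9215
W = 3.5000 * 145.1100 * 0.7810 * (1.9215 - 1) = 365.5044 kJ

365.5044 kJ


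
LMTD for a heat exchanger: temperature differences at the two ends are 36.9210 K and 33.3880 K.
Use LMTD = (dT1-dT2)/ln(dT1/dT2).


dT1/dT2 = 1.1058
ln(dT1/dT2) = 0.1006
LMTD = 3.5330 / 0.1006 = 35.1249 K

35.1249 K


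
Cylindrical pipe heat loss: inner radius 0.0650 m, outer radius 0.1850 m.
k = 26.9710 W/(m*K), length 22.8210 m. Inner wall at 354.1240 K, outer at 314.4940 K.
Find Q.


dT = 39.6300 K
ln(ro/ri) = 1.0460
Q = 2*pi*26.9710*22.8210*39.6300 / 1.0460 = 146526.7889 W

146526.7889 W


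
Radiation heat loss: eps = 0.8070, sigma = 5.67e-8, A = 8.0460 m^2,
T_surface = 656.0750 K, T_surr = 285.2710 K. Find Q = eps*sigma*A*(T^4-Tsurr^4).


T^4 = 1.8527e+11
Tsurr^4 = 6.6226e+09
Q = 0.8070 * 5.67e-8 * 8.0460 * 1.7865e+11 = 65772.2096 W

65772.2096 W


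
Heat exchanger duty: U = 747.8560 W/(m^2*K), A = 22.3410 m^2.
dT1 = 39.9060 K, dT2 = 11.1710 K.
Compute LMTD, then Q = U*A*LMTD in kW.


LMTD = 22.5690 K
Q = 747.8560 * 22.3410 * 22.5690 = 377079.7999 W = 377.0798 kW

377.0798 kW


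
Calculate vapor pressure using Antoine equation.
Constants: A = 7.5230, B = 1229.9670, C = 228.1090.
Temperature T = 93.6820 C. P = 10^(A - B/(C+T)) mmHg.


C+T = 321.7910
B/(C+T) = 3.8223
log10(P) = 7.5230 - 3.8223 = 3.7007
P = 10^3.7007 = 5020.4865 mmHg

5020.4865 mmHg


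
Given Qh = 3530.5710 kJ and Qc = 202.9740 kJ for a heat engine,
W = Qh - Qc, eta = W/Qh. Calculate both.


W = 3530.5710 - 202.9740 = 3327.5970 kJ
eta = 3327.5970 / 3530.5710 = 0.9425 = 94.2510%

W = 3327.5970 kJ, eta = 94.2510%


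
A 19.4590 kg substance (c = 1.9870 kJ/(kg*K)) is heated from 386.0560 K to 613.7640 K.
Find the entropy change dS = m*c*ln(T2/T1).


T2/T1 = 1.5898
ln(T2/T1) = 0.4636
dS = 19.4590 * 1.9870 * 0.4636 = 17.9262 kJ/K

17.9262 kJ/K


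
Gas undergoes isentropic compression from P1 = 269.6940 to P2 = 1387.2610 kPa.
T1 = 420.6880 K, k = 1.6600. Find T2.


(k-1)/k = 0.3976
(P2/P1)^exp = 1.9178
T2 = 420.6880 * 1.9178 = 806.7908 K

806.7908 K


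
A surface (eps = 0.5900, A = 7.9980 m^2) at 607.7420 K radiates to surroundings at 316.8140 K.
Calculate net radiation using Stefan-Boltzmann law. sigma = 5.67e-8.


T^4 = 1.3642e+11
Tsurr^4 = 1.0074e+10
Q = 0.5900 * 5.67e-8 * 7.9980 * 1.2635e+11 = 33804.5847 W

33804.5847 W


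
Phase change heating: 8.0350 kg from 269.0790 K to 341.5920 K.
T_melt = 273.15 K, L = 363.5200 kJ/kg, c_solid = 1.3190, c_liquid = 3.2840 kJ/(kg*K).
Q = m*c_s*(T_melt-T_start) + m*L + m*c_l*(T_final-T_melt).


Q1 (sensible, solid) = 8.0350 * 1.3190 * 4.0710 = 43.1451 kJ
Q2 (latent) = 8.0350 * 363.5200 = 2920.8832 kJ
Q3 (sensible, liquid) = 8.0350 * 3.2840 * 68.4420 = 1805.9749 kJ
Q_total = 4770.0033 kJ

4770.0033 kJ


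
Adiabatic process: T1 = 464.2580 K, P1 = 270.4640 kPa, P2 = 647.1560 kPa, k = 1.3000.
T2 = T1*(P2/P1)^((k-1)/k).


(k-1)/k = 0.2308
(P2/P1)^exp = 1.2230
T2 = 464.2580 * 1.2230 = 567.8031 K

567.8031 K


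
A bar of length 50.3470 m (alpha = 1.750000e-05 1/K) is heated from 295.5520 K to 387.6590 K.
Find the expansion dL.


dT = 92.1070 K
dL = 1.750000e-05 * 50.3470 * 92.1070 = 0.081153 m
L_final = 50.428153 m

dL = 0.081153 m


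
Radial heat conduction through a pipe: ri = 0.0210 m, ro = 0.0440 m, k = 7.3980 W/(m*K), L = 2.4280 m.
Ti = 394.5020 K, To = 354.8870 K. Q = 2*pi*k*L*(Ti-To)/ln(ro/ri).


dT = 39.6150 K
ln(ro/ri) = 0.7397
Q = 2*pi*7.3980*2.4280*39.6150 / 0.7397 = 6044.5807 W

6044.5807 W


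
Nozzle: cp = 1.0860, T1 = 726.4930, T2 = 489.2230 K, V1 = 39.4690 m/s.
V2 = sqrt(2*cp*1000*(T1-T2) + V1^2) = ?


dT = 237.2700 K
2*cp*1000*dT = 515350.4400
V1^2 = 1557.8020
V2 = sqrt(516908.2420) = 718.9633 m/s

718.9633 m/s


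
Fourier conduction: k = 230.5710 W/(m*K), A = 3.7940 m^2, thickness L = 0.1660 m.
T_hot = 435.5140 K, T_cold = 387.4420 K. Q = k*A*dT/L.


dT = 48.0720 K
Q = 230.5710 * 3.7940 * 48.0720 / 0.1660 = 253329.7022 W

253329.7022 W


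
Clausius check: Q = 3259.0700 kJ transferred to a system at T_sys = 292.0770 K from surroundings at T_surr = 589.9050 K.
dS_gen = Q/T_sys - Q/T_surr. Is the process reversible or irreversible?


dS_sys = 3259.0700/292.0770 = 11.1583 kJ/K
dS_surr = -3259.0700/589.9050 = -5.5247 kJ/K
dS_gen = 11.1583 - 5.5247 = 5.6335 kJ/K (irreversible)

dS_gen = 5.6335 kJ/K, irreversible


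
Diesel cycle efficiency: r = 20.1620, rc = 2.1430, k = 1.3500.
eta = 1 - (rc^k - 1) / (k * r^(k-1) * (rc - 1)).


r^(k-1) = 2.8615
rc^k = 2.7982
eta = 0.5927 = 59.2739%

59.2739%


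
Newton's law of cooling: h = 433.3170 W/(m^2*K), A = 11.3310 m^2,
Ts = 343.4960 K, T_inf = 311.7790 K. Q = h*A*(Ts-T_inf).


dT = 31.7170 K
Q = 433.3170 * 11.3310 * 31.7170 = 155727.7717 W

155727.7717 W


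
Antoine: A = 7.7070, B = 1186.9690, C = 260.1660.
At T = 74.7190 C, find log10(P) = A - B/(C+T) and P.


C+T = 334.8850
B/(C+T) = 3.5444
log10(P) = 7.7070 - 3.5444 = 4.1626
P = 10^4.1626 = 14540.9312 mmHg

14540.9312 mmHg


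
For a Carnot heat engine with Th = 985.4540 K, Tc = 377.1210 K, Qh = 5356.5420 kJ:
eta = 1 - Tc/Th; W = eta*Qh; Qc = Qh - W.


eta = 1 - 377.1210/985.4540 = 0.6173
W = 0.6173 * 5356.5420 = 3306.6599 kJ
Qc = 5356.5420 - 3306.6599 = 2049.8821 kJ

eta = 61.7312%, W = 3306.6599 kJ, Qc = 2049.8821 kJ


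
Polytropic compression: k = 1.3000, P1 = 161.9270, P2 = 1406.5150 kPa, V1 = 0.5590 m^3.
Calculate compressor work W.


(k-1)/k = 0.2308
(P2/P1)^exp = 1.6468
W = 4.3333 * 161.9270 * 0.5590 * (1.6468 - 1) = 253.7181 kJ

253.7181 kJ


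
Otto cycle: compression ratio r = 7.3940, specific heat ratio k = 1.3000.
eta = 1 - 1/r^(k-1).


r^(k-1) = 1.8225
eta = 1 - 1/1.8225 = 0.4513 = 45.1298%

45.1298%


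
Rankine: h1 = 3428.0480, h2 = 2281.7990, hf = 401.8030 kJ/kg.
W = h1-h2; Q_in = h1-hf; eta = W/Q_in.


W = 1146.2490 kJ/kg
Q_in = 3026.2450 kJ/kg
eta = 0.3788 = 37.8769%

eta = 37.8769%


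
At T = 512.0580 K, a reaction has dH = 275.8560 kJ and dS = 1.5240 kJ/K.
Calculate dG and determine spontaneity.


T*dS = 512.0580 * 1.5240 = 780.3764 kJ
dG = 275.8560 - 780.3764 = -504.5204 kJ (spontaneous)

dG = -504.5204 kJ, spontaneous


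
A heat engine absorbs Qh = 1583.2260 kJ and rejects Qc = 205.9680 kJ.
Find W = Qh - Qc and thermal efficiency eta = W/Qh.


W = 1583.2260 - 205.9680 = 1377.2580 kJ
eta = 1377.2580 / 1583.2260 = 0.8699 = 86.9906%

W = 1377.2580 kJ, eta = 86.9906%


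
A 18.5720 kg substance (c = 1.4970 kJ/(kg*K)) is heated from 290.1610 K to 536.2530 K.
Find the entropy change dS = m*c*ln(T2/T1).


T2/T1 = 1.8481
ln(T2/T1) = 0.6142
dS = 18.5720 * 1.4970 * 0.6142 = 17.0753 kJ/K

17.0753 kJ/K


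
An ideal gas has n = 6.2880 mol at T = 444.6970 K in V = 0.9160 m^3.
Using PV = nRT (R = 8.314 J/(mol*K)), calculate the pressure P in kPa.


P = nRT/V = 6.2880 * 8.314 * 444.6970 / 0.9160
= 23248.0619 / 0.9160 = 25379.9802 Pa = 25.3800 kPa

25.3800 kPa


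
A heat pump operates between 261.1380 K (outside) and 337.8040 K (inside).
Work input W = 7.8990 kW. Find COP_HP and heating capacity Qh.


COP = 337.8040 / 76.6660 = 4.4062
Qh = 4.4062 * 7.8990 = 34.8044 kW

COP = 4.4062, Qh = 34.8044 kW


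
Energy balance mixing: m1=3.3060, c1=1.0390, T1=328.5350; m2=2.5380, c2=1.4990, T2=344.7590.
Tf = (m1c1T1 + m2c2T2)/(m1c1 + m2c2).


num = 2440.1186
den = 7.2394
Tf = 337.0611 K

337.0611 K


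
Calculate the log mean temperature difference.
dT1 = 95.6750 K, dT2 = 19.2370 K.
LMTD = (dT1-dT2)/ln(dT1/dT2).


dT1/dT2 = 4.9735
ln(dT1/dT2) = 1.6041
LMTD = 76.4380 / 1.6041 = 47.6510 K

47.6510 K


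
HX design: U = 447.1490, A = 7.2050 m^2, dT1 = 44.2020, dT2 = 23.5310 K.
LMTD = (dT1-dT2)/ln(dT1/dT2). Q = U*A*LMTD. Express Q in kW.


LMTD = 32.7876 K
Q = 447.1490 * 7.2050 * 32.7876 = 105632.1615 W = 105.6322 kW

105.6322 kW


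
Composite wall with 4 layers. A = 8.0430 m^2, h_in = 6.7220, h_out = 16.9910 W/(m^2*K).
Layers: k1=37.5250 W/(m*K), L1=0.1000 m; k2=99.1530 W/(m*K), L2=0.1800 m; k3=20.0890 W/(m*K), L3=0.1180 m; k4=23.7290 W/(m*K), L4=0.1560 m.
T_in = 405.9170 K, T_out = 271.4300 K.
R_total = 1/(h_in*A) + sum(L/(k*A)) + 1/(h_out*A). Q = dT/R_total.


R_conv_in = 1/(6.7220*8.0430) = 0.0185
R_1 = 0.1000/(37.5250*8.0430) = 0.0003
R_2 = 0.1800/(99.1530*8.0430) = 0.0002
R_3 = 0.1180/(20.0890*8.0430) = 0.0007
R_4 = 0.1560/(23.7290*8.0430) = 0.0008
R_conv_out = 1/(16.9910*8.0430) = 0.0073
R_total = 0.0279 K/W
Q = 134.4870 / 0.0279 = 4817.1327 W

R_total = 0.0279 K/W, Q = 4817.1327 W


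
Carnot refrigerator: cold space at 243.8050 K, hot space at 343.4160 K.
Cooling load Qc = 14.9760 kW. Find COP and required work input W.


COP = 243.8050 / 99.6110 = 2.4476
W = 14.9760 / 2.4476 = 6.1187 kW

COP = 2.4476, W = 6.1187 kW


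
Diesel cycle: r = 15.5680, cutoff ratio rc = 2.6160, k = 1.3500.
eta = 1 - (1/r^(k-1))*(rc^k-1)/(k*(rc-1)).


r^(k-1) = 2.6139
rc^k = 3.6628
eta = 0.5330 = 53.3041%

53.3041%
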